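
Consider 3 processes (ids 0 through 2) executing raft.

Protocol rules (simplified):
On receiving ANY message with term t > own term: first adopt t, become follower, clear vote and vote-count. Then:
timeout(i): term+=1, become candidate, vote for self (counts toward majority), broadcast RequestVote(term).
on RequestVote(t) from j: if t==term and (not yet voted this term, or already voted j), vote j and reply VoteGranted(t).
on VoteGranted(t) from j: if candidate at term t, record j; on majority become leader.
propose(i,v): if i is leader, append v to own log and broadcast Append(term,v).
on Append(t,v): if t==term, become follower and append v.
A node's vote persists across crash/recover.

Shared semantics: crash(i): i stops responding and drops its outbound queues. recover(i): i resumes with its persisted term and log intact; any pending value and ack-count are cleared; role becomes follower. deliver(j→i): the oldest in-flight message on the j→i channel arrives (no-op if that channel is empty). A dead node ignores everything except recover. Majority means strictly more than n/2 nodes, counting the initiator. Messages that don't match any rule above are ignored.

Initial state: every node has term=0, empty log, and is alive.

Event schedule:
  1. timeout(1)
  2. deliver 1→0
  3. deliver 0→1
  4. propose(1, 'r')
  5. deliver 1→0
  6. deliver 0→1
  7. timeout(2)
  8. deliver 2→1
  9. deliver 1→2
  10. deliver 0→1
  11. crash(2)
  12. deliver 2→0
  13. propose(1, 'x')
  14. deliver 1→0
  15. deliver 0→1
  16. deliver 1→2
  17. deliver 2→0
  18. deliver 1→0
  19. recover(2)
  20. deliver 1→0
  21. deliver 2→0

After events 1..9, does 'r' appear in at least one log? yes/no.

[1] timeout(1) → N1(cand t1 [-])
[2] deliver 1→0 → N0(foll t1 [-])
[3] deliver 0→1 → N1(lead t1 [-])
[4] propose(1,'r') → N1(lead t1 [r])
[5] deliver 1→0 → N0(foll t1 [r])
[6] deliver 0→1 → ∅
[7] timeout(2) → N2(cand t1 [-])
[8] deliver 2→1 → ∅
[9] deliver 1→2 → ∅

yes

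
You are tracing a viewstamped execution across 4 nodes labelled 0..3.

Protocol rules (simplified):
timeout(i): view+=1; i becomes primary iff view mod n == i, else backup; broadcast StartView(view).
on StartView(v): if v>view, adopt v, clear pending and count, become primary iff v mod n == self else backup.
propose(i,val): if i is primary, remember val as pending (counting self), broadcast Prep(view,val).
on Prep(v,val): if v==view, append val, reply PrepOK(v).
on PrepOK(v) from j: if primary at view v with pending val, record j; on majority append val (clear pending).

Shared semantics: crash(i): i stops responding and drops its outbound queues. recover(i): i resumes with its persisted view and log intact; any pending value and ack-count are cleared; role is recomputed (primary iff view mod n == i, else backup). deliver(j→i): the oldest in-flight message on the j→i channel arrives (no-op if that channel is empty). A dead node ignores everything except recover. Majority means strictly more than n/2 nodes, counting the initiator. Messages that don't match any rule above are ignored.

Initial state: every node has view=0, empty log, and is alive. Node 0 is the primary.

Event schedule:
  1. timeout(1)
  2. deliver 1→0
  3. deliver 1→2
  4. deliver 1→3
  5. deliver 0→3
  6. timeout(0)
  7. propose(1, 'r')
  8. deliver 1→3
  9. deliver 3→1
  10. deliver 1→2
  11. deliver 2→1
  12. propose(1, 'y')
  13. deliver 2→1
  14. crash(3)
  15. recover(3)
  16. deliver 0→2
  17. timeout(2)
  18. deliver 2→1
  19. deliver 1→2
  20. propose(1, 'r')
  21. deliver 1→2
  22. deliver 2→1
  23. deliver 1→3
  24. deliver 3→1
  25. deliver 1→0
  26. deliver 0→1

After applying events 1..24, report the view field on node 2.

[1] timeout(1) → N1(prim v1 [-])
[2] deliver 1→0 → N0(back v1 [-])
[3] deliver 1→2 → N2(back v1 [-])
[4] deliver 1→3 → N3(back v1 [-])
[5] deliver 0→3 → ∅
[6] timeout(0) → N0(back v2 [-])
[7] propose(1,'r') → ∅
[8] deliver 1→3 → N3(back v1 [r])
[9] deliver 3→1 → ∅
[10] deliver 1→2 → N2(back v1 [r])
[11] deliver 2→1 → N1(prim v1 [r])
[12] propose(1,'y') → ∅
[13] deliver 2→1 → ∅
[14] crash(3) → N3(✗back v1 [r])
[15] recover(3) → N3(back v1 [r])
[16] deliver 0→2 → N2(prim v2 [r])
[17] timeout(2) → N2(back v3 [r])
[18] deliver 2→1 → N1(back v3 [r])
[19] deliver 1→2 → ∅
[20] propose(1,'r') → ∅
[21] deliver 1→2 → ∅
[22] deliver 2→1 → ∅
[23] deliver 1→3 → N3(back v1 [r,y])
[24] deliver 3→1 → ∅

3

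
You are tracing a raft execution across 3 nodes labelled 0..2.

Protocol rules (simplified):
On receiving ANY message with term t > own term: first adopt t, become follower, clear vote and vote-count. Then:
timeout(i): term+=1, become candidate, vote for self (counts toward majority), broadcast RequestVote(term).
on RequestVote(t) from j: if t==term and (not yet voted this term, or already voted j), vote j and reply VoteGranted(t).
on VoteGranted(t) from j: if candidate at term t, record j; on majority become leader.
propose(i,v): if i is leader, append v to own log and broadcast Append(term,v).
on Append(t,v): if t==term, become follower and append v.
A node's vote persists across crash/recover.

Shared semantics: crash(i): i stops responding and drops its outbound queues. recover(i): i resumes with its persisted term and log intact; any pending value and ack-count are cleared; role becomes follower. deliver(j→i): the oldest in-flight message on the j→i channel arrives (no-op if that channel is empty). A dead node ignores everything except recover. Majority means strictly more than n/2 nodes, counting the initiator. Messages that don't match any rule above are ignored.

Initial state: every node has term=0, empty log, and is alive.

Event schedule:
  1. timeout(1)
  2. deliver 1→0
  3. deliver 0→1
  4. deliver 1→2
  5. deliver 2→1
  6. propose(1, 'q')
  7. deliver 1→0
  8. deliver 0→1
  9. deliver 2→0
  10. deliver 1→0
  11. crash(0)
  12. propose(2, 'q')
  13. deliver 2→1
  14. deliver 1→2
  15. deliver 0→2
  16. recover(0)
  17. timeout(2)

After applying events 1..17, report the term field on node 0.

1

e1 timeout(1): 1[cand,t=1,-]
e2 deliver 1→0: 0[foll,t=1,-]
e3 deliver 0→1: 1[lead,t=1,-]
e4 deliver 1→2: 2[foll,t=1,-]
e5 deliver 2→1: ·
e6 propose(1,'q'): 1[lead,t=1,q]
e7 deliver 1→0: 0[foll,t=1,q]
e8 deliver 0→1: ·
e9 deliver 2→0: ·
e10 deliver 1→0: ·
e11 crash(0): 0[✗foll,t=1,q]
e12 propose(2,'q'): ·
e13 deliver 2→1: ·
e14 deliver 1→2: 2[foll,t=1,q]
e15 deliver 0→2: ·
e16 recover(0): 0[foll,t=1,q]
e17 timeout(2): 2[cand,t=2,q]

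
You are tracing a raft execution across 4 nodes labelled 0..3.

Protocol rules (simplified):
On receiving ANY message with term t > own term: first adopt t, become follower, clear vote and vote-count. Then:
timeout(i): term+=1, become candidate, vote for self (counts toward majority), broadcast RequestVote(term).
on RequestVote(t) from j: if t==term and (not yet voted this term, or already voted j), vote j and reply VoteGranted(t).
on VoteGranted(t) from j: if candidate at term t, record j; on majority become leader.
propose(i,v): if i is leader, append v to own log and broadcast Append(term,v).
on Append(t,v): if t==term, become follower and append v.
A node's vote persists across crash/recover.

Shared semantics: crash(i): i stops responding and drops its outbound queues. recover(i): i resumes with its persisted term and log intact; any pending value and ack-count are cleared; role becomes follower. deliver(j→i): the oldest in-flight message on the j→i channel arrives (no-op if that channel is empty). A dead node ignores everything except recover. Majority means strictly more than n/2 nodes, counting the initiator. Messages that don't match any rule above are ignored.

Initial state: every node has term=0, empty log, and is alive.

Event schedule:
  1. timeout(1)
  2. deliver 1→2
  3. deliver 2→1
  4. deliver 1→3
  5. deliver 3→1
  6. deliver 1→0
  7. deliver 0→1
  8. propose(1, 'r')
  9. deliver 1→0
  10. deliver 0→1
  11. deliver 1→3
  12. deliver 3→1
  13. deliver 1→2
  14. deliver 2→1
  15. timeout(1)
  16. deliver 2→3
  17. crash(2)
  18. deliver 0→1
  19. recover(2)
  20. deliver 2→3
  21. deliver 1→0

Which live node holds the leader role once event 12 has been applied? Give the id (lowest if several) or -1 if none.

[1] timeout(1) → N1(cand t1 [-])
[2] deliver 1→2 → N2(foll t1 [-])
[3] deliver 2→1 → ∅
[4] deliver 1→3 → N3(foll t1 [-])
[5] deliver 3→1 → N1(lead t1 [-])
[6] deliver 1→0 → N0(foll t1 [-])
[7] deliver 0→1 → ∅
[8] propose(1,'r') → N1(lead t1 [r])
[9] deliver 1→0 → N0(foll t1 [r])
[10] deliver 0→1 → ∅
[11] deliver 1→3 → N3(foll t1 [r])
[12] deliver 3→1 → ∅

1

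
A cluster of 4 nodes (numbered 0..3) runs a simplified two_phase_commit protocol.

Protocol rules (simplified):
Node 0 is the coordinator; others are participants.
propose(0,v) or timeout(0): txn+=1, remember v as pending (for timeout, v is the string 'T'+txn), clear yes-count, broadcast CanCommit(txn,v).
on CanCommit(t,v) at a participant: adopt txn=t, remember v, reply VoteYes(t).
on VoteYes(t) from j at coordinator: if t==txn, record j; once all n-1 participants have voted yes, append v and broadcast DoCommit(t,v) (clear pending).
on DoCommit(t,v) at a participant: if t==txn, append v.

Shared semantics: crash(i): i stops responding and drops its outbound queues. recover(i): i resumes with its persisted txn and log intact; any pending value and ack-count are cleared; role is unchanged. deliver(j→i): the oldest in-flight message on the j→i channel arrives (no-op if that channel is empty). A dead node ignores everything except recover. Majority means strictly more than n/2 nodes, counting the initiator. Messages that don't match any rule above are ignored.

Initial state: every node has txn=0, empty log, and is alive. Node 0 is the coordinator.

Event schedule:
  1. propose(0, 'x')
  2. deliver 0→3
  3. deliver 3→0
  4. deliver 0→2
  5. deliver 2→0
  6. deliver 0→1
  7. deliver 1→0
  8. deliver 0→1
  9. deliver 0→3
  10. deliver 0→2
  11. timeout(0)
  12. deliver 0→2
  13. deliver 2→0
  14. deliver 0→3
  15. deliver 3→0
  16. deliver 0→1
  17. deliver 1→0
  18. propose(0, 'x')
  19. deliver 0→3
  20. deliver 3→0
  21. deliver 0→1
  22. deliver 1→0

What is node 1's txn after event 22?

2

after 1 — propose(0,'x'): n0:coor/t1/[-]
after 2 — deliver 0→3: n3:part/t1/[-]
after 3 — deliver 3→0: ·
after 4 — deliver 0→2: n2:part/t1/[-]
after 5 — deliver 2→0: ·
after 6 — deliver 0→1: n1:part/t1/[-]
after 7 — deliver 1→0: n0:coor/t1/[x]
after 8 — deliver 0→1: n1:part/t1/[x]
after 9 — deliver 0→3: n3:part/t1/[x]
after 10 — deliver 0→2: n2:part/t1/[x]
after 11 — timeout(0): n0:coor/t2/[x]
after 12 — deliver 0→2: n2:part/t2/[x]
after 13 — deliver 2→0: ·
after 14 — deliver 0→3: n3:part/t2/[x]
after 15 — deliver 3→0: ·
after 16 — deliver 0→1: n1:part/t2/[x]
after 17 — deliver 1→0: n0:coor/t2/[x,T2]
after 18 — propose(0,'x'): n0:coor/t3/[x,T2]
after 19 — deliver 0→3: n3:part/t2/[x,T2]
after 20 — deliver 3→0: ·
after 21 — deliver 0→1: n1:part/t2/[x,T2]
after 22 — deliver 1→0: ·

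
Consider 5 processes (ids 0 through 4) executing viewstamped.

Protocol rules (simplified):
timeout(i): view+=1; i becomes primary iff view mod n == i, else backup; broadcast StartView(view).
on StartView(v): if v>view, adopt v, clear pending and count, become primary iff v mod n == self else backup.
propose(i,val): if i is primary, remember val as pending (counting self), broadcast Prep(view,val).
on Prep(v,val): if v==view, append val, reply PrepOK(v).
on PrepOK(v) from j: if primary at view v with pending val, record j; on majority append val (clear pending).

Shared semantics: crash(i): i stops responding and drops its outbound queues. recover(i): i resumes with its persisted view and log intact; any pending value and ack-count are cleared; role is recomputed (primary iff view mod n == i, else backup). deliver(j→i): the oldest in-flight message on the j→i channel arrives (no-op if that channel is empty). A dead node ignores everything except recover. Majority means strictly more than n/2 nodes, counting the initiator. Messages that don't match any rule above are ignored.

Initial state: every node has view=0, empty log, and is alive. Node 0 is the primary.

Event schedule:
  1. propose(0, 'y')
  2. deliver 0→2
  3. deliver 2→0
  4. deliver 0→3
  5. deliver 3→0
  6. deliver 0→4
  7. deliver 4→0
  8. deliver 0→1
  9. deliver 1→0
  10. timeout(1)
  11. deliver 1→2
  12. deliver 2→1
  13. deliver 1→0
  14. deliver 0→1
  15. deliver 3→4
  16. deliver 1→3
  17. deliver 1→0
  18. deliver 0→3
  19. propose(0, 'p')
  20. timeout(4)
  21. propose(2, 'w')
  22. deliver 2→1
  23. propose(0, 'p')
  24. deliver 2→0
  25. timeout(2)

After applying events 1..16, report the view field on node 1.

1

e1 propose(0,'y'): ·
e2 deliver 0→2: 2[back,v=0,y]
e3 deliver 2→0: ·
e4 deliver 0→3: 3[back,v=0,y]
e5 deliver 3→0: 0[prim,v=0,y]
e6 deliver 0→4: 4[back,v=0,y]
e7 deliver 4→0: ·
e8 deliver 0→1: 1[back,v=0,y]
e9 deliver 1→0: ·
e10 timeout(1): 1[prim,v=1,y]
e11 deliver 1→2: 2[back,v=1,y]
e12 deliver 2→1: ·
e13 deliver 1→0: 0[back,v=1,y]
e14 deliver 0→1: ·
e15 deliver 3→4: ·
e16 deliver 1→3: 3[back,v=1,y]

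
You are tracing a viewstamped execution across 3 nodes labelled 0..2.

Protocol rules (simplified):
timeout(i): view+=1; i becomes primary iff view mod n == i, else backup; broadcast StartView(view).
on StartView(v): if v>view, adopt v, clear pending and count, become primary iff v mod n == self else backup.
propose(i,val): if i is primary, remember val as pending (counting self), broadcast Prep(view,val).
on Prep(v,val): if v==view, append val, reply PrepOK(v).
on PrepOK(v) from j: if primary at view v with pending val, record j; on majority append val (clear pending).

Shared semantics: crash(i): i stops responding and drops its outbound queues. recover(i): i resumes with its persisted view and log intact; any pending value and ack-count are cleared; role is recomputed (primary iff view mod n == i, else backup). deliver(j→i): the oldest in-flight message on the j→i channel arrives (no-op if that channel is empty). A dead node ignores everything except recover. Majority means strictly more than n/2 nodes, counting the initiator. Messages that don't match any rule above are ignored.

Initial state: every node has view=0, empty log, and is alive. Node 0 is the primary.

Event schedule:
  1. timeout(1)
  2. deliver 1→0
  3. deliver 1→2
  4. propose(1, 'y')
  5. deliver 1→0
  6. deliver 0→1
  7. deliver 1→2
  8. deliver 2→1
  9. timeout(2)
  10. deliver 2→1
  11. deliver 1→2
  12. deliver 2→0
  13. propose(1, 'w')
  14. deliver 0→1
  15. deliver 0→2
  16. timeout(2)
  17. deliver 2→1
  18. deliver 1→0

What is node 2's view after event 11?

e1 timeout(1): 1[prim,v=1,-]
e2 deliver 1→0: 0[back,v=1,-]
e3 deliver 1→2: 2[back,v=1,-]
e4 propose(1,'y'): ·
e5 deliver 1→0: 0[back,v=1,y]
e6 deliver 0→1: 1[prim,v=1,y]
e7 deliver 1→2: 2[back,v=1,y]
e8 deliver 2→1: ·
e9 timeout(2): 2[prim,v=2,y]
e10 deliver 2→1: 1[back,v=2,y]
e11 deliver 1→2: ·

2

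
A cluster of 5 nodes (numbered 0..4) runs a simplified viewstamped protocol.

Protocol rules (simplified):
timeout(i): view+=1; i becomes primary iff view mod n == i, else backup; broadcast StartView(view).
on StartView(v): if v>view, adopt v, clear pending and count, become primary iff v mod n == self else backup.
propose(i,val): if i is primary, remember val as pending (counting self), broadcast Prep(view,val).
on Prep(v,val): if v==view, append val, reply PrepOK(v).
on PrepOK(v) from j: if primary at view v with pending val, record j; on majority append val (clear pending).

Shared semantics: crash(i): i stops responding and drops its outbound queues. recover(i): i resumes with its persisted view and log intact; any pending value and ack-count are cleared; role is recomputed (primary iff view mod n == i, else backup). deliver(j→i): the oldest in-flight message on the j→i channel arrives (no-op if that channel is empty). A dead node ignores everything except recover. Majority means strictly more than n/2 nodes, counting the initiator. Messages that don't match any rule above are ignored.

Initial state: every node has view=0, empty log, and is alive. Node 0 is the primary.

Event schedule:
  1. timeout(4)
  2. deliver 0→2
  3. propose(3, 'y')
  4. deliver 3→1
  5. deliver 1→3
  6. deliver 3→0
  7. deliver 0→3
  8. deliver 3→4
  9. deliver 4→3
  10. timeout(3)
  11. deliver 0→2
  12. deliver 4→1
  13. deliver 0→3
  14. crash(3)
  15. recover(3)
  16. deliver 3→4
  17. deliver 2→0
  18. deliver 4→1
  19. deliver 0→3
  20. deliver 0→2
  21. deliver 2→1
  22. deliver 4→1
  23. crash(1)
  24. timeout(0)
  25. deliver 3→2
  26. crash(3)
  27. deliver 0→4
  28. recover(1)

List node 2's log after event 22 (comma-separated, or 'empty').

empty

1. timeout(4):  <4:back v1 ->
2. deliver 0→2:  nop
3. propose(3,'y'):  nop
4. deliver 3→1:  nop
5. deliver 1→3:  nop
6. deliver 3→0:  nop
7. deliver 0→3:  nop
8. deliver 3→4:  nop
9. deliver 4→3:  <3:back v1 ->
10. timeout(3):  <3:back v2 ->
11. deliver 0→2:  nop
12. deliver 4→1:  <1:prim v1 ->
13. deliver 0→3:  nop
14. crash(3):  <3:✗back v2 ->
15. recover(3):  <3:back v2 ->
16. deliver 3→4:  nop
17. deliver 2→0:  nop
18. deliver 4→1:  nop
19. deliver 0→3:  nop
20. deliver 0→2:  nop
21. deliver 2→1:  nop
22. deliver 4→1:  nop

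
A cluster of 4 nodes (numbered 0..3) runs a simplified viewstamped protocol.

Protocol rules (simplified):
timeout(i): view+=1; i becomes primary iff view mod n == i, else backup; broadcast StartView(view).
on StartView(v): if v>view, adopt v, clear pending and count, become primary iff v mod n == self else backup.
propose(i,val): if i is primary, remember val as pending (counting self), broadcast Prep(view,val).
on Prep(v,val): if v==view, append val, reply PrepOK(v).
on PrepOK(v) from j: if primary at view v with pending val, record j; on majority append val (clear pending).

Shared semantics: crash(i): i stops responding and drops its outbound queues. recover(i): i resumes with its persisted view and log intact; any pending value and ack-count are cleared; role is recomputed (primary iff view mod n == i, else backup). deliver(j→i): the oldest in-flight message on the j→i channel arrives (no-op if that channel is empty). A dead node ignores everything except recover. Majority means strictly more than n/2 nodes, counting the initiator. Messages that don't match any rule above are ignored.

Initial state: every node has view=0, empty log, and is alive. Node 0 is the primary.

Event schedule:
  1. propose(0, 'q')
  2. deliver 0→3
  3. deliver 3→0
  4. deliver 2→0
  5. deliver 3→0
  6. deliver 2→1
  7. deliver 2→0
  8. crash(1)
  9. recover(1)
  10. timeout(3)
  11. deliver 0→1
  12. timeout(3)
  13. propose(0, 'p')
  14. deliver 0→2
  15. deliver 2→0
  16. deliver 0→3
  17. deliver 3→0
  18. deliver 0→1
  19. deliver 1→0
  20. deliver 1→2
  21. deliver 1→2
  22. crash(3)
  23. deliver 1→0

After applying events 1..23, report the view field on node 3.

2

after 1 — propose(0,'q'): ·
after 2 — deliver 0→3: n3:back/v0/[q]
after 3 — deliver 3→0: ·
after 4 — deliver 2→0: ·
after 5 — deliver 3→0: ·
after 6 — deliver 2→1: ·
after 7 — deliver 2→0: ·
after 8 — crash(1): n1:✗back/v0/[-]
after 9 — recover(1): n1:back/v0/[-]
after 10 — timeout(3): n3:back/v1/[q]
after 11 — deliver 0→1: n1:back/v0/[q]
after 12 — timeout(3): n3:back/v2/[q]
after 13 — propose(0,'p'): ·
after 14 — deliver 0→2: n2:back/v0/[q]
after 15 — deliver 2→0: ·
after 16 — deliver 0→3: ·
after 17 — deliver 3→0: n0:back/v1/[-]
after 18 — deliver 0→1: n1:back/v0/[q,p]
after 19 — deliver 1→0: ·
after 20 — deliver 1→2: ·
after 21 — deliver 1→2: ·
after 22 — crash(3): n3:✗back/v2/[q]
after 23 — deliver 1→0: ·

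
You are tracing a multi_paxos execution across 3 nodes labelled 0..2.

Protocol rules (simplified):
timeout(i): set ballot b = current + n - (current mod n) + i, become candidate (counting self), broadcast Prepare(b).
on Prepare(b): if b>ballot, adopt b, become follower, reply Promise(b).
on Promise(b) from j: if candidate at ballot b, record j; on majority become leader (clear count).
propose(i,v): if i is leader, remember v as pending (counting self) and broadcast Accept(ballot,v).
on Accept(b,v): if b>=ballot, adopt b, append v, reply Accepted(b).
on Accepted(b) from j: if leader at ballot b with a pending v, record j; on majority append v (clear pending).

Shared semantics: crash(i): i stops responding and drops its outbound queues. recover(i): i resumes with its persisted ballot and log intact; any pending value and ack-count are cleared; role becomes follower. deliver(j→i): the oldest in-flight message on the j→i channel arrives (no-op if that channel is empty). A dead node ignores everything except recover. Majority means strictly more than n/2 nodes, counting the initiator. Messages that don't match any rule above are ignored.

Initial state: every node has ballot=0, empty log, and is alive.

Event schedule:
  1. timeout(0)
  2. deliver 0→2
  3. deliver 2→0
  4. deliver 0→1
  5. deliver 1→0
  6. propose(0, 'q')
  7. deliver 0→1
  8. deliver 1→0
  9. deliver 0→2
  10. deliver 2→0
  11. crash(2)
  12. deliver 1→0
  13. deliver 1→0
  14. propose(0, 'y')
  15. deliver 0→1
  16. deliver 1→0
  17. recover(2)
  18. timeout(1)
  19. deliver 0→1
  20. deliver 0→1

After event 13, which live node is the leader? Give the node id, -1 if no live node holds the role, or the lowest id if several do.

0

step 1 timeout(0): 0={cand,b=3,log=-}
step 2 deliver 0→2: 2={foll,b=3,log=-}
step 3 deliver 2→0: 0={lead,b=3,log=-}
step 4 deliver 0→1: 1={foll,b=3,log=-}
step 5 deliver 1→0: —
step 6 propose(0,'q'): —
step 7 deliver 0→1: 1={foll,b=3,log=q}
step 8 deliver 1→0: 0={lead,b=3,log=q}
step 9 deliver 0→2: 2={foll,b=3,log=q}
step 10 deliver 2→0: —
step 11 crash(2): 2={✗foll,b=3,log=q}
step 12 deliver 1→0: —
step 13 deliver 1→0: —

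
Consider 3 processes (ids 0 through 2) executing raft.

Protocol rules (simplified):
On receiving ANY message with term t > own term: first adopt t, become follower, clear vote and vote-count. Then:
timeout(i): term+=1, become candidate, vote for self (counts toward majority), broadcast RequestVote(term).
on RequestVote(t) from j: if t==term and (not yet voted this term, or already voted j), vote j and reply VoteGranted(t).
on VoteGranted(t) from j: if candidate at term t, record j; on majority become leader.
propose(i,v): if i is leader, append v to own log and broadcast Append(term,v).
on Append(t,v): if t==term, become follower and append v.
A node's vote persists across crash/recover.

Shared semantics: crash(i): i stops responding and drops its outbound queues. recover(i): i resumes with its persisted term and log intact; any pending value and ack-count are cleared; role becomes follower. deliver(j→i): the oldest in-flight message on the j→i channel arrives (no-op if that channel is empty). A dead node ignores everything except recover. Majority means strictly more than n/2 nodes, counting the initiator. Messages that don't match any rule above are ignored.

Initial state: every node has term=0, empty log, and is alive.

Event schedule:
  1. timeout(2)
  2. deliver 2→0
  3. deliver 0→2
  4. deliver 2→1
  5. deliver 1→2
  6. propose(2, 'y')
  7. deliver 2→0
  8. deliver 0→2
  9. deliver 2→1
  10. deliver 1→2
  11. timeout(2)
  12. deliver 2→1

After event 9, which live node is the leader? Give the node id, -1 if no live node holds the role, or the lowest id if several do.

[1] timeout(2) → N2(cand t1 [-])
[2] deliver 2→0 → N0(foll t1 [-])
[3] deliver 0→2 → N2(lead t1 [-])
[4] deliver 2→1 → N1(foll t1 [-])
[5] deliver 1→2 → ∅
[6] propose(2,'y') → N2(lead t1 [y])
[7] deliver 2→0 → N0(foll t1 [y])
[8] deliver 0→2 → ∅
[9] deliver 2→1 → N1(foll t1 [y])

2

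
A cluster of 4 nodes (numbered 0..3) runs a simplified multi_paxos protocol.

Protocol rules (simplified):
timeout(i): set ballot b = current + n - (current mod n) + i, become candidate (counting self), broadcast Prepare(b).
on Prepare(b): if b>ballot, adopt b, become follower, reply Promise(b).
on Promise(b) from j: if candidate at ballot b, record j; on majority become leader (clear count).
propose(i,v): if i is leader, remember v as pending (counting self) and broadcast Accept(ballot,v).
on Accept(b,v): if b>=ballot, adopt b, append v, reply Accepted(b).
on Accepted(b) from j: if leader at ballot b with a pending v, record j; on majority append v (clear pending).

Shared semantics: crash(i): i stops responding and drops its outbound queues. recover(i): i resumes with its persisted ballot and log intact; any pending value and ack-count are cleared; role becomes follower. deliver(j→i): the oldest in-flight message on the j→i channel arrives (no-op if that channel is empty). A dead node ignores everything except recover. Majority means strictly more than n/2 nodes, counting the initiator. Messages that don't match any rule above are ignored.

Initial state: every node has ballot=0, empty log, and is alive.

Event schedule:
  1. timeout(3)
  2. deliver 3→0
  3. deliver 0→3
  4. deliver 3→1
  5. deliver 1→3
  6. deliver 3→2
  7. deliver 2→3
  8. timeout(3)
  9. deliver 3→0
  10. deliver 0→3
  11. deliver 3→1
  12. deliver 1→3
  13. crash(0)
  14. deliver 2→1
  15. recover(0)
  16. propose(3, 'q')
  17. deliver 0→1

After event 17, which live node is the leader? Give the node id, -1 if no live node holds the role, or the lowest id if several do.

e1 timeout(3): 3[cand,b=7,-]
e2 deliver 3→0: 0[foll,b=7,-]
e3 deliver 0→3: ·
e4 deliver 3→1: 1[foll,b=7,-]
e5 deliver 1→3: 3[lead,b=7,-]
e6 deliver 3→2: 2[foll,b=7,-]
e7 deliver 2→3: ·
e8 timeout(3): 3[cand,b=11,-]
e9 deliver 3→0: 0[foll,b=11,-]
e10 deliver 0→3: ·
e11 deliver 3→1: 1[foll,b=11,-]
e12 deliver 1→3: 3[lead,b=11,-]
e13 crash(0): 0[✗foll,b=11,-]
e14 deliver 2→1: ·
e15 recover(0): 0[foll,b=11,-]
e16 propose(3,'q'): ·
e17 deliver 0→1: ·

3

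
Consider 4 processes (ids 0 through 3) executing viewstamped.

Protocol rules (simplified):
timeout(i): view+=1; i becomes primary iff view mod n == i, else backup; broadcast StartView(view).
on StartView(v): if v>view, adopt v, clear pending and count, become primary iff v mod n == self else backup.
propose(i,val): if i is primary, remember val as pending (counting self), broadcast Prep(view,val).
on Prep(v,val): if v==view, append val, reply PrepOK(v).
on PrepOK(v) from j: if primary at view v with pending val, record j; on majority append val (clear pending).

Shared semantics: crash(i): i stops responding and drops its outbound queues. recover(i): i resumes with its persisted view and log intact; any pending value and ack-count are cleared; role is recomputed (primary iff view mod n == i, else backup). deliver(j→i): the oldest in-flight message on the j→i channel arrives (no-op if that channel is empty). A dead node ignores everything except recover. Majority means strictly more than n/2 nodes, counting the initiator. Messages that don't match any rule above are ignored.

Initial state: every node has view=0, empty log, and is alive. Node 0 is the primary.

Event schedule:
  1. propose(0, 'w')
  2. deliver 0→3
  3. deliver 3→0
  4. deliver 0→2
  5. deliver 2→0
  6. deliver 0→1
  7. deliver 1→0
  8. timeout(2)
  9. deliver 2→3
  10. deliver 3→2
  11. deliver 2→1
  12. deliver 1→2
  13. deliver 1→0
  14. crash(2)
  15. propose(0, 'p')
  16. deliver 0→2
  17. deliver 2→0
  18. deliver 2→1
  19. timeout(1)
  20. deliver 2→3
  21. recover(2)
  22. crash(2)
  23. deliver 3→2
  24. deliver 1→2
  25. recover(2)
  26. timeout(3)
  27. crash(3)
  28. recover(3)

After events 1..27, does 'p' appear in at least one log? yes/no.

1. propose(0,'w'):  nop
2. deliver 0→3:  <3:back v0 w>
3. deliver 3→0:  nop
4. deliver 0→2:  <2:back v0 w>
5. deliver 2→0:  <0:prim v0 w>
6. deliver 0→1:  <1:back v0 w>
7. deliver 1→0:  nop
8. timeout(2):  <2:back v1 w>
9. deliver 2→3:  <3:back v1 w>
10. deliver 3→2:  nop
11. deliver 2→1:  <1:prim v1 w>
12. deliver 1→2:  nop
13. deliver 1→0:  nop
14. crash(2):  <2:✗back v1 w>
15. propose(0,'p'):  nop
16. deliver 0→2:  nop
17. deliver 2→0:  nop
18. deliver 2→1:  nop
19. timeout(1):  <1:back v2 w>
20. deliver 2→3:  nop
21. recover(2):  <2:back v1 w>
22. crash(2):  <2:✗back v1 w>
23. deliver 3→2:  nop
24. deliver 1→2:  nop
25. recover(2):  <2:back v1 w>
26. timeout(3):  <3:back v2 w>
27. crash(3):  <3:✗back v2 w>

no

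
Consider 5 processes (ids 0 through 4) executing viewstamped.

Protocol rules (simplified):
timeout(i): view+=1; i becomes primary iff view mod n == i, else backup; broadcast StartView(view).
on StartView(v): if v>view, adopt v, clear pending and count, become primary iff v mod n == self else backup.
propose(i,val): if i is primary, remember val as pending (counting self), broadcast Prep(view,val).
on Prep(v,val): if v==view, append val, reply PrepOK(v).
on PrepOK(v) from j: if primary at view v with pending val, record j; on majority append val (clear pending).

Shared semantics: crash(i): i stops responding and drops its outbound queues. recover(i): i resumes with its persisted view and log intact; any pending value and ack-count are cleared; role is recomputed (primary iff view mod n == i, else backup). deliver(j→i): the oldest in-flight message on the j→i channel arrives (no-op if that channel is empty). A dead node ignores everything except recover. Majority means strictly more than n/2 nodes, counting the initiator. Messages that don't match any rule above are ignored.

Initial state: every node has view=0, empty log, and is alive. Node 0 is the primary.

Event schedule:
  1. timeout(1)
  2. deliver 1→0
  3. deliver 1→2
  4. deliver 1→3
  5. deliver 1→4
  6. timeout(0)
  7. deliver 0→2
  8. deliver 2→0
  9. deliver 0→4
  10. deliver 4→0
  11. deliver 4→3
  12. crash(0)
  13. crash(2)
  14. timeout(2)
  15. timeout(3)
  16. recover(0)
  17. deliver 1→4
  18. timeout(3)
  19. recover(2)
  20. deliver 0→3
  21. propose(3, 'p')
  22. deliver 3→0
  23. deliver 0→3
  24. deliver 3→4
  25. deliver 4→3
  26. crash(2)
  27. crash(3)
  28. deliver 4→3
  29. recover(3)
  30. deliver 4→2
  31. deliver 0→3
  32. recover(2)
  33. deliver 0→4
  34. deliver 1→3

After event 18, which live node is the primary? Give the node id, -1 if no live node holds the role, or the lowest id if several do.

1

1. timeout(1):  <1:prim v1 ->
2. deliver 1→0:  <0:back v1 ->
3. deliver 1→2:  <2:back v1 ->
4. deliver 1→3:  <3:back v1 ->
5. deliver 1→4:  <4:back v1 ->
6. timeout(0):  <0:back v2 ->
7. deliver 0→2:  <2:prim v2 ->
8. deliver 2→0:  nop
9. deliver 0→4:  <4:back v2 ->
10. deliver 4→0:  nop
11. deliver 4→3:  nop
12. crash(0):  <0:✗back v2 ->
13. crash(2):  <2:✗prim v2 ->
14. timeout(2):  nop
15. timeout(3):  <3:back v2 ->
16. recover(0):  <0:back v2 ->
17. deliver 1→4:  nop
18. timeout(3):  <3:prim v3 ->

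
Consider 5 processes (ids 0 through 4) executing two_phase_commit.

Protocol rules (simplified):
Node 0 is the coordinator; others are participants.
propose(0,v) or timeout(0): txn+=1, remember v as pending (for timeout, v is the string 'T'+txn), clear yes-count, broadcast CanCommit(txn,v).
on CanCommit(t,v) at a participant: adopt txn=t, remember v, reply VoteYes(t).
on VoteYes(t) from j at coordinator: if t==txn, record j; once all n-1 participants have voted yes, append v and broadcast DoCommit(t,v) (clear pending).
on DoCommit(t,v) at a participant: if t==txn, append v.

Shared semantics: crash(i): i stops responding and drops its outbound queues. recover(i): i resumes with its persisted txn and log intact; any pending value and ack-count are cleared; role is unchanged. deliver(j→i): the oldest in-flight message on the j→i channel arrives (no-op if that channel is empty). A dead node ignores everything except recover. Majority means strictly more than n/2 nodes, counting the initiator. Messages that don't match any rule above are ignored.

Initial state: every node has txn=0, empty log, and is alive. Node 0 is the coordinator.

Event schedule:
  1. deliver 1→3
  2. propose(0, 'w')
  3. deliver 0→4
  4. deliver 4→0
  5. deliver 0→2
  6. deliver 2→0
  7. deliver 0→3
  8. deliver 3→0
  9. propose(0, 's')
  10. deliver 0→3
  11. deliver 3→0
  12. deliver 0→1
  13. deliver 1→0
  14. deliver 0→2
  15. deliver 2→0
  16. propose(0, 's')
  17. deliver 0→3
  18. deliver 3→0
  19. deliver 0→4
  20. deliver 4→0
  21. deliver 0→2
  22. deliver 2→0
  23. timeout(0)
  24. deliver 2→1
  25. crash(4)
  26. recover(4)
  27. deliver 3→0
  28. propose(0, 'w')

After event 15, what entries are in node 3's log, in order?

empty

[1] deliver 1→3 → ∅
[2] propose(0,'w') → N0(coor t1 [-])
[3] deliver 0→4 → N4(part t1 [-])
[4] deliver 4→0 → ∅
[5] deliver 0→2 → N2(part t1 [-])
[6] deliver 2→0 → ∅
[7] deliver 0→3 → N3(part t1 [-])
[8] deliver 3→0 → ∅
[9] propose(0,'s') → N0(coor t2 [-])
[10] deliver 0→3 → N3(part t2 [-])
[11] deliver 3→0 → ∅
[12] deliver 0→1 → N1(part t1 [-])
[13] deliver 1→0 → ∅
[14] deliver 0→2 → N2(part t2 [-])
[15] deliver 2→0 → ∅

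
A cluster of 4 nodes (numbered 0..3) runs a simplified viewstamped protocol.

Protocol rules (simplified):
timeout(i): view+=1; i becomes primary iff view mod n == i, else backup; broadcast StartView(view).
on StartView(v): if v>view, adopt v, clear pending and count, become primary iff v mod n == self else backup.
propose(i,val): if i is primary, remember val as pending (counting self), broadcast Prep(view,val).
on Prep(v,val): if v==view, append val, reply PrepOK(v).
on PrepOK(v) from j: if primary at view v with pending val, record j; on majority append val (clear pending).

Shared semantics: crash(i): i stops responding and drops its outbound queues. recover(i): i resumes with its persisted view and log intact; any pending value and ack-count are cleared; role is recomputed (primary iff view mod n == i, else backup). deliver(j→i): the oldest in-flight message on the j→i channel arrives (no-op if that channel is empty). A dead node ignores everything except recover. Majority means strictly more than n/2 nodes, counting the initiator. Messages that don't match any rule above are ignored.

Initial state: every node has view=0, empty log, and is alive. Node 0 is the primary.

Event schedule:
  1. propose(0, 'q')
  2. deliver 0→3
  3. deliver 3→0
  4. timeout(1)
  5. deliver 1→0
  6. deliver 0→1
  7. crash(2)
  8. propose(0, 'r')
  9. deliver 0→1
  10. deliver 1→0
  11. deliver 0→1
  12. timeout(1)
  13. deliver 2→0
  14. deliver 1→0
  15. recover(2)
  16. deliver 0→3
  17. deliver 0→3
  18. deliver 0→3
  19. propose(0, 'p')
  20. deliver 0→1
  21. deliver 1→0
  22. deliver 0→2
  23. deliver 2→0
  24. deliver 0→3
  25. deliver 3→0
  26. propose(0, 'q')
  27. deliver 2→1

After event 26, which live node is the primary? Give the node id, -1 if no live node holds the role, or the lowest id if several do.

-1

step 1 propose(0,'q'): —
step 2 deliver 0→3: 3={back,v=0,log=q}
step 3 deliver 3→0: —
step 4 timeout(1): 1={prim,v=1,log=-}
step 5 deliver 1→0: 0={back,v=1,log=-}
step 6 deliver 0→1: —
step 7 crash(2): 2={✗back,v=0,log=-}
step 8 propose(0,'r'): —
step 9 deliver 0→1: —
step 10 deliver 1→0: —
step 11 deliver 0→1: —
step 12 timeout(1): 1={back,v=2,log=-}
step 13 deliver 2→0: —
step 14 deliver 1→0: 0={back,v=2,log=-}
step 15 recover(2): 2={back,v=0,log=-}
step 16 deliver 0→3: —
step 17 deliver 0→3: —
step 18 deliver 0→3: —
step 19 propose(0,'p'): —
step 20 deliver 0→1: —
step 21 deliver 1→0: —
step 22 deliver 0→2: 2={back,v=0,log=q}
step 23 deliver 2→0: —
step 24 deliver 0→3: —
step 25 deliver 3→0: —
step 26 propose(0,'q'): —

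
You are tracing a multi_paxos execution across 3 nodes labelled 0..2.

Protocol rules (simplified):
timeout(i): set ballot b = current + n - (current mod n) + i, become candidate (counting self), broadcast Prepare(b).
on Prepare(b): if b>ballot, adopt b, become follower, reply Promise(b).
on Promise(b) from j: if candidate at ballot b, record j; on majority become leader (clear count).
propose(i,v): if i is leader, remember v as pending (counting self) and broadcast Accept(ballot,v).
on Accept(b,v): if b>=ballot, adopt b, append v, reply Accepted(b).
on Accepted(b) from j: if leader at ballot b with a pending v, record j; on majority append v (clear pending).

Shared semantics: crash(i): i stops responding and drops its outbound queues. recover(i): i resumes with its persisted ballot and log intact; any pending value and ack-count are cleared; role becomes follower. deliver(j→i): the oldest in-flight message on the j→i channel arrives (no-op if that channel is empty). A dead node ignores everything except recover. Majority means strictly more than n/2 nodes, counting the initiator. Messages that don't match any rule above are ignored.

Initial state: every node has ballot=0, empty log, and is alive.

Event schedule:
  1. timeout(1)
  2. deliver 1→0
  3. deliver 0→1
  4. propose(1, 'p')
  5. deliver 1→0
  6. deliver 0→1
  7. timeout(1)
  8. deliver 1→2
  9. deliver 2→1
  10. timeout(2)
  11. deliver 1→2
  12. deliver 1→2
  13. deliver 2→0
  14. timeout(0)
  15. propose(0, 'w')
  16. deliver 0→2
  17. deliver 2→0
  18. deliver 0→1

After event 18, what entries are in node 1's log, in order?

p

after 1 — timeout(1): n1:cand/b4/[-]
after 2 — deliver 1→0: n0:foll/b4/[-]
after 3 — deliver 0→1: n1:lead/b4/[-]
after 4 — propose(1,'p'): ·
after 5 — deliver 1→0: n0:foll/b4/[p]
after 6 — deliver 0→1: n1:lead/b4/[p]
after 7 — timeout(1): n1:cand/b7/[p]
after 8 — deliver 1→2: n2:foll/b4/[-]
after 9 — deliver 2→1: ·
after 10 — timeout(2): n2:cand/b8/[-]
after 11 — deliver 1→2: ·
after 12 — deliver 1→2: ·
after 13 — deliver 2→0: n0:foll/b8/[p]
after 14 — timeout(0): n0:cand/b9/[p]
after 15 — propose(0,'w'): ·
after 16 — deliver 0→2: n2:lead/b8/[-]
after 17 — deliver 2→0: ·
after 18 — deliver 0→1: n1:foll/b9/[p]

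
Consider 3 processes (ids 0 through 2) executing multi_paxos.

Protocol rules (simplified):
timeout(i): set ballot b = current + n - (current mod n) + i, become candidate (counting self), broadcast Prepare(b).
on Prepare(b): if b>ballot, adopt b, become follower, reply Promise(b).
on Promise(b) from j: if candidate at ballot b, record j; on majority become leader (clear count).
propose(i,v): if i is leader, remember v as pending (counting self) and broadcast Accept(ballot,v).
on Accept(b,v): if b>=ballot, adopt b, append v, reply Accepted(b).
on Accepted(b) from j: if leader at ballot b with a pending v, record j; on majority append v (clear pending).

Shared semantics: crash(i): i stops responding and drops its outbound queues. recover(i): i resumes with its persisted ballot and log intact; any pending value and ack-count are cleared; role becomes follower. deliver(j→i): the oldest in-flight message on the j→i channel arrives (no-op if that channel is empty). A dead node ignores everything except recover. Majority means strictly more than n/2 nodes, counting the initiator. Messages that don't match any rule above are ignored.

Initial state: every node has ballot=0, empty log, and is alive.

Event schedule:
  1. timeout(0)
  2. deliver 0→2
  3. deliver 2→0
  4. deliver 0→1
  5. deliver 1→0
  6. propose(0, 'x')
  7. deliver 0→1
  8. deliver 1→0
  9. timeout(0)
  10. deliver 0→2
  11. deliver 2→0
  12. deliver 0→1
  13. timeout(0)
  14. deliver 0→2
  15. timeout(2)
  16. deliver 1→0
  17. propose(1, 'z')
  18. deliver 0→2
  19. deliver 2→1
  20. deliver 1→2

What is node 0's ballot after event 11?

after 1 — timeout(0): n0:cand/b3/[-]
after 2 — deliver 0→2: n2:foll/b3/[-]
after 3 — deliver 2→0: n0:lead/b3/[-]
after 4 — deliver 0→1: n1:foll/b3/[-]
after 5 — deliver 1→0: ·
after 6 — propose(0,'x'): ·
after 7 — deliver 0→1: n1:foll/b3/[x]
after 8 — deliver 1→0: n0:lead/b3/[x]
after 9 — timeout(0): n0:cand/b6/[x]
after 10 — deliver 0→2: n2:foll/b3/[x]
after 11 — deliver 2→0: ·

6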